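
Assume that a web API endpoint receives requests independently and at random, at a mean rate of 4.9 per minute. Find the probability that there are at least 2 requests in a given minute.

0.9561

With mean μ = 4.9 per minute,
P(N ≥ 2) = 1 − P(N ≤ 1) = 1 − Σ_{j=0}^{1} e^(−μ) μ^j/j! ≈ 0.9561.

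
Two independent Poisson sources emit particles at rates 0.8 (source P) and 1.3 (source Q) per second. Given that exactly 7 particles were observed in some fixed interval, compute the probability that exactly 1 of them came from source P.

0.1501

Given the total, each event is independently from source P with probability p = λ_P/(λ_P+λ_Q) = 0.8/2.1 ≈ 0.3810.
So K ~ Binomial(7, 0.8/2.1): P(K = 1) = C(7,1) · (0.8/2.1)^1 · (1.3/2.1)^6 ≈ 0.1501.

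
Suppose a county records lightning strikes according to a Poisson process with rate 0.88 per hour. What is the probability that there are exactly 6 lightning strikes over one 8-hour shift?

0.1481

Over the interval, μ = 0.88 × 8 = 7.04 (an 8-hour shift = 8 hours).
P(N = 6) = e^(−μ) μ^6/6! = e^(−7.04) · 7.04^6/720 ≈ 0.1481.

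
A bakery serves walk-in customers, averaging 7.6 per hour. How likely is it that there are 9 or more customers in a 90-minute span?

Over the interval, μ = 7.6 × 1.5 = 11.4 (a 90-minute span = 1.5 hours).
P(N ≥ 9) = 1 − P(N ≤ 8) = 1 − Σ_{j=0}^{8} e^(−μ) μ^j/j! ≈ 0.8016.

0.8016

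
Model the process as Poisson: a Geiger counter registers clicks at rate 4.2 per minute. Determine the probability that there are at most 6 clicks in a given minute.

With mean μ = 4.2 per minute,
P(N ≤ 6) = Σ_{j=0}^{6} e^(−μ) μ^j/j! ≈ 0.8675.

0.8675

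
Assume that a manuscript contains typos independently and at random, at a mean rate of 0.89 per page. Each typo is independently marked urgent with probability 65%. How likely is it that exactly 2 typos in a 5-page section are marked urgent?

Thinning: the typos that are marked urgent themselves form a Poisson process with rate 0.65 × 0.89 = 0.5785 per page.
Over the interval, μ = 0.5785 × 5 = 2.8925 (a 5-page section = 5 pages).
P(N = 2) = e^(−2.8925) · 2.8925^2/2! ≈ 0.2319.

0.2319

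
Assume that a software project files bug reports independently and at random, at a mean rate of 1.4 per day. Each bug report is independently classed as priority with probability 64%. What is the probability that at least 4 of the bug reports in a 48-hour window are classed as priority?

Thinning: the bug reports that are classed as priority themselves form a Poisson process with rate 0.64 × 1.4 = 0.896 per day.
Over the interval, μ = 0.896 × 2 = 1.792 (a 48-hour window = 2 days).
P(N ≥ 4) = 1 − P(N ≤ 3) ≈ 0.1074.

0.1074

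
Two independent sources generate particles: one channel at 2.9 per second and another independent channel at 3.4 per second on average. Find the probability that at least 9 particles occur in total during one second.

0.1852

Independent Poisson processes superpose: combined rate λ = 2.9 + 3.4 = 6.3 per second.
So μ = 6.3.
P(N ≥ 9) = 1 − P(N ≤ 8) ≈ 0.1852.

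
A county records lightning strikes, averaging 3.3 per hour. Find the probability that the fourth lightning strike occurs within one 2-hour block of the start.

0.8948

Over the interval, μ = 3.3 × 2 = 6.6 (a 2-hour block = 2 hours).
The fourth arrival falls in the interval iff at least 4 events occur there: P(S_4 ≤ t) = P(N ≥ 4) = 1 − P(N ≤ 3) ≈ 0.8948.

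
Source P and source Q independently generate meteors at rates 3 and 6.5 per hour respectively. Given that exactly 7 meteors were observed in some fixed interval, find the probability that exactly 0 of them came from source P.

0.0702

Given the total, each event is independently from source P with probability p = λ_P/(λ_P+λ_Q) = 3/9.5 ≈ 0.3158.
So K ~ Binomial(7, 3/9.5): P(K = 0) = C(7,0) · (3/9.5)^0 · (6.5/9.5)^7 ≈ 0.0702.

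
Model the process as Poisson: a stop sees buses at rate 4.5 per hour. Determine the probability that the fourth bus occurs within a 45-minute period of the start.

0.4362

Over the interval, μ = 4.5 × 0.75 = 3.375 (a 45-minute period = 0.75 hours).
The fourth arrival falls in the interval iff at least 4 events occur there: P(S_4 ≤ t) = P(N ≥ 4) = 1 − P(N ≤ 3) ≈ 0.4362.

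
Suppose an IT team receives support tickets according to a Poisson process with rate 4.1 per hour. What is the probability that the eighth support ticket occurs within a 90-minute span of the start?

0.2769

Over the interval, μ = 4.1 × 1.5 = 6.15 (a 90-minute span = 1.5 hours).
The eighth arrival falls in the interval iff at least 8 events occur there: P(S_8 ≤ t) = P(N ≥ 8) = 1 − P(N ≤ 7) ≈ 0.2769.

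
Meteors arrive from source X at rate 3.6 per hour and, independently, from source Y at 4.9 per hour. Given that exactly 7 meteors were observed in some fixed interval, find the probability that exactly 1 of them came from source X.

0.1088

Given the total, each event is independently from source X with probability p = λ_X/(λ_X+λ_Y) = 3.6/8.5 ≈ 0.4235.
So K ~ Binomial(7, 3.6/8.5): P(K = 1) = C(7,1) · (3.6/8.5)^1 · (4.9/8.5)^6 ≈ 0.1088.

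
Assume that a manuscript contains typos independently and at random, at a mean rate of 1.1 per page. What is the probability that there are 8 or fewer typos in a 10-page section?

0.2320

Over the interval, μ = 1.1 × 10 = 11 (a 10-page section = 10 pages).
P(N ≤ 8) = Σ_{j=0}^{8} e^(−μ) μ^j/j! ≈ 0.2320.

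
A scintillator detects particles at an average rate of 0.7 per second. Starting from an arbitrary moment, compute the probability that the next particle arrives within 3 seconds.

Inter-arrival times are exponential with rate λ = 0.7 per second.
P(T ≤ 3) = 1 − e^(−λt) = 1 − e^(−0.7 × 3) = 1 − e^(−2.1) ≈ 0.8775.

0.8775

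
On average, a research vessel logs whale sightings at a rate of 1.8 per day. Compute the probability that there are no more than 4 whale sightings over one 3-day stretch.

Over the interval, μ = 1.8 × 3 = 5.4 (a 3-day stretch = 3 days).
P(N ≤ 4) = Σ_{j=0}^{4} e^(−μ) μ^j/j! ≈ 0.3733.

0.3733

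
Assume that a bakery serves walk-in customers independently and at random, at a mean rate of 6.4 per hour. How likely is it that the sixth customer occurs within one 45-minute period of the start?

0.3490

Over the interval, μ = 6.4 × 0.75 = 4.8 (a 45-minute period = 0.75 hours).
The sixth arrival falls in the interval iff at least 6 events occur there: P(S_6 ≤ t) = P(N ≥ 6) = 1 − P(N ≤ 5) ≈ 0.3490.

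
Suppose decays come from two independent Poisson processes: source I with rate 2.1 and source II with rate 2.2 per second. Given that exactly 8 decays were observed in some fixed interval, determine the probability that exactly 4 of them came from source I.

Given the total, each event is independently from source I with probability p = λ_I/(λ_I+λ_II) = 2.1/4.3 ≈ 0.4884.
So K ~ Binomial(8, 2.1/4.3): P(K = 4) = C(8,4) · (2.1/4.3)^4 · (2.2/4.3)^4 ≈ 0.2728.

0.2728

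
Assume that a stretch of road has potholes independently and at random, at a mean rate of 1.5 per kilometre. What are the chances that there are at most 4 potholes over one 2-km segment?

Over the interval, μ = 1.5 × 2 = 3 (a 2-km segment = 2 kilometres).
P(N ≤ 4) = Σ_{j=0}^{4} e^(−μ) μ^j/j! ≈ 0.8153.

0.8153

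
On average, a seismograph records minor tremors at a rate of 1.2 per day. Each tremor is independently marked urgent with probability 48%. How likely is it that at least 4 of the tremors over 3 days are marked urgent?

0.0974

Thinning: the tremors that are marked urgent themselves form a Poisson process with rate 0.48 × 1.2 = 0.576 per day.
Over the interval, μ = 0.576 × 3 = 1.728 (3 days).
P(N ≥ 4) = 1 − P(N ≤ 3) ≈ 0.0974.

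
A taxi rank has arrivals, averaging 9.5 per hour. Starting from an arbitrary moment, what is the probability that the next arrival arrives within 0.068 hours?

0.4759

Inter-arrival times are exponential with rate λ = 9.5 per hour.
P(T ≤ 0.068) = 1 − e^(−λt) = 1 − e^(−9.5 × 0.068) = 1 − e^(−0.646) ≈ 0.4759.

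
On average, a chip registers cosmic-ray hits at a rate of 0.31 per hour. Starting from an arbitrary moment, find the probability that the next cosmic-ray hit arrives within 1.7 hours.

0.4096

Inter-arrival times are exponential with rate λ = 0.31 per hour.
P(T ≤ 1.7) = 1 − e^(−λt) = 1 − e^(−0.31 × 1.7) = 1 − e^(−0.527) ≈ 0.4096.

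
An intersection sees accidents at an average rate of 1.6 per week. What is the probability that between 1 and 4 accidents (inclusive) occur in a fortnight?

Over the interval, μ = 1.6 × 2 = 3.2 (a fortnight = 2 weeks).
P(1 ≤ N ≤ 4) = Σ_{j=1}^{4} e^(−3.2) · 3.2^j/j! ≈ 0.7399.

0.7399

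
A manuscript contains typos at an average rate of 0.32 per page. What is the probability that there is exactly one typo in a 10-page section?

Over the interval, μ = 0.32 × 10 = 3.2 (a 10-page section = 10 pages).
P(N = 1) = e^(−μ) μ^1/1! = e^(−3.2) · 3.2^1/1 ≈ 0.1304.

0.1304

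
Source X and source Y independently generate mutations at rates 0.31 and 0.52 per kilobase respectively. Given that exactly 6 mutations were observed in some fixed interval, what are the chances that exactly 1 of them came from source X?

Given the total, each event is independently from source X with probability p = λ_X/(λ_X+λ_Y) = 0.31/0.83 ≈ 0.3735.
So K ~ Binomial(6, 0.31/0.83): P(K = 1) = C(6,1) · (0.31/0.83)^1 · (0.52/0.83)^5 ≈ 0.2163.

0.2163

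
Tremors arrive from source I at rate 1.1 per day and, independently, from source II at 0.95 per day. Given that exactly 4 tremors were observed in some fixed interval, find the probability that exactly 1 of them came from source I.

Given the total, each event is independently from source I with probability p = λ_I/(λ_I+λ_II) = 1.1/2.05 ≈ 0.5366.
So K ~ Binomial(4, 1.1/2.05): P(K = 1) = C(4,1) · (1.1/2.05)^1 · (0.95/2.05)^3 ≈ 0.2136.

0.2136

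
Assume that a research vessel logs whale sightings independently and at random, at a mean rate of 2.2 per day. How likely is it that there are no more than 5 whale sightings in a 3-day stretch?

0.3547

Over the interval, μ = 2.2 × 3 = 6.6 (a 3-day stretch = 3 days).
P(N ≤ 5) = Σ_{j=0}^{5} e^(−μ) μ^j/j! ≈ 0.3547.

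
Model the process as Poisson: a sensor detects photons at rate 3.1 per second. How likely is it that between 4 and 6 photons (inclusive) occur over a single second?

0.3364

With mean μ = 3.1 per second,
P(4 ≤ N ≤ 6) = Σ_{j=4}^{6} e^(−3.1) · 3.1^j/j! ≈ 0.3364.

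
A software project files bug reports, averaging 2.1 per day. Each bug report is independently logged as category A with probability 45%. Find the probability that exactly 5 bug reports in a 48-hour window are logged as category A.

Thinning: the bug reports that are logged as category A themselves form a Poisson process with rate 0.45 × 2.1 = 0.945 per day.
Over the interval, μ = 0.945 × 2 = 1.89 (a 48-hour window = 2 days).
P(N = 5) = e^(−1.89) · 1.89^5/5! ≈ 0.0304.

0.0304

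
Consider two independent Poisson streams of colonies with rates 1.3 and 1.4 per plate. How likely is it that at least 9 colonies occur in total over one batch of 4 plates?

Independent Poisson processes superpose: combined rate λ = 1.3 + 1.4 = 2.7 per plate.
Over the interval, μ = 2.7 × 4 = 10.8 (a batch of 4 plates = 4 plates).
P(N ≥ 9) = 1 − P(N ≤ 8) ≈ 0.7498.

0.7498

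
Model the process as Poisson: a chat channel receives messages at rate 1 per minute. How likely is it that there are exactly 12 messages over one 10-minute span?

Over the interval, μ = 1 × 10 = 10 (a 10-minute span = 10 minutes).
P(N = 12) = e^(−μ) μ^12/12! = e^(−10) · 10^12/479001600 ≈ 0.0948.

0.0948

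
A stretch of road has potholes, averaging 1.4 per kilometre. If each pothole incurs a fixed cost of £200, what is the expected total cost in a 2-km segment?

£560

E[N] = 1.4 × 2 = 2.8 (a 2-km segment = 2 kilometres); E[cost] = 2.8 × £200 = £560.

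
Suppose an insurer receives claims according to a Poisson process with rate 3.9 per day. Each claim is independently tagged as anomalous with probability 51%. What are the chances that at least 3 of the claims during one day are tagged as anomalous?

0.3203

Thinning: the claims that are tagged as anomalous themselves form a Poisson process with rate 0.51 × 3.9 = 1.989 per day.
So μ = 1.989.
P(N ≥ 3) = 1 − P(N ≤ 2) ≈ 0.3203.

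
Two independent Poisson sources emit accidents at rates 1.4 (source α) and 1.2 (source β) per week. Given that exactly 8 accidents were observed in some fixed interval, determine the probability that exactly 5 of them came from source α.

0.2492

Given the total, each event is independently from source α with probability p = λ_α/(λ_α+λ_β) = 1.4/2.6 ≈ 0.5385.
So K ~ Binomial(8, 1.4/2.6): P(K = 5) = C(8,5) · (1.4/2.6)^5 · (1.2/2.6)^3 ≈ 0.2492.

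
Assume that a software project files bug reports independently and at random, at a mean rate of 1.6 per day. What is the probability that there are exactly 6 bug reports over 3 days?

Over the interval, μ = 1.6 × 3 = 4.8 (3 days).
P(N = 6) = e^(−μ) μ^6/6! = e^(−4.8) · 4.8^6/720 ≈ 0.1398.

0.1398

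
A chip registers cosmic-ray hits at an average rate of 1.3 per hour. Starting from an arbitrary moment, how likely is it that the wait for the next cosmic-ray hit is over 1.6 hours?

The wait for the next event is exponential with rate λ = 1.3 per hour.
P(T > 1.6) = e^(−λt) = e^(−1.3 × 1.6) = e^(−2.08) ≈ 0.1249.

0.1249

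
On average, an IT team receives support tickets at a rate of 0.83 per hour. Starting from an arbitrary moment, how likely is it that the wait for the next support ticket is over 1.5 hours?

0.2879

The wait for the next event is exponential with rate λ = 0.83 per hour.
P(T > 1.5) = e^(−λt) = e^(−0.83 × 1.5) = e^(−1.245) ≈ 0.2879.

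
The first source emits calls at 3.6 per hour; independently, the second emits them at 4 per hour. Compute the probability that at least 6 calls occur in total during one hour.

Independent Poisson processes superpose: combined rate λ = 3.6 + 4 = 7.6 per hour.
So μ = 7.6.
P(N ≥ 6) = 1 − P(N ≤ 5) ≈ 0.7693.

0.7693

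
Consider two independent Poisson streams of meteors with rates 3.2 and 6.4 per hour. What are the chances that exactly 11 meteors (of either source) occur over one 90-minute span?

Independent Poisson processes superpose: combined rate λ = 3.2 + 6.4 = 9.6 per hour.
Over the interval, μ = 9.6 × 1.5 = 14.4 (a 90-minute span = 1.5 hours).
P(N = 11) = e^(−14.4) · 14.4^11/11! ≈ 0.0771.

0.0771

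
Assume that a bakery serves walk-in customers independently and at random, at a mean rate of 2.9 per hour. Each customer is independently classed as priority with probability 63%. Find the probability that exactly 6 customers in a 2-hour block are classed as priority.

Thinning: the customers that are classed as priority themselves form a Poisson process with rate 0.63 × 2.9 = 1.827 per hour.
Over the interval, μ = 1.827 × 2 = 3.654 (a 2-hour block = 2 hours).
P(N = 6) = e^(−3.654) · 3.654^6/6! ≈ 0.0856.

0.0856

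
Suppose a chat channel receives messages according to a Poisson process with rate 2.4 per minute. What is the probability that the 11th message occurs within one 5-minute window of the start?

0.6528

Over the interval, μ = 2.4 × 5 = 12 (a 5-minute window = 5 minutes).
The 11th arrival falls in the interval iff at least 11 events occur there: P(S_11 ≤ t) = P(N ≥ 11) = 1 − P(N ≤ 10) ≈ 0.6528.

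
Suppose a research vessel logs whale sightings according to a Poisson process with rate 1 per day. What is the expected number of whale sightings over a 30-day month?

30

E[N] = λt = 1 × 30 = 30 (a 30-day month = 30 days).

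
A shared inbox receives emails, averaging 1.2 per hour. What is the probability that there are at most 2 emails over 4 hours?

0.1425

Over the interval, μ = 1.2 × 4 = 4.8 (4 hours).
P(N ≤ 2) = Σ_{j=0}^{2} e^(−μ) μ^j/j! ≈ 0.1425.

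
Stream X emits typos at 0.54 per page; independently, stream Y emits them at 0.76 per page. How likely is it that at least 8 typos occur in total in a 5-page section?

Independent Poisson processes superpose: combined rate λ = 0.54 + 0.76 = 1.3 per page.
Over the interval, μ = 1.3 × 5 = 6.5 (a 5-page section = 5 pages).
P(N ≥ 8) = 1 − P(N ≤ 7) ≈ 0.3272.

0.3272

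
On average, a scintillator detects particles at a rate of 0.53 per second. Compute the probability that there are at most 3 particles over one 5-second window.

0.7251

Over the interval, μ = 0.53 × 5 = 2.65 (a 5-second window = 5 seconds).
P(N ≤ 3) = Σ_{j=0}^{3} e^(−μ) μ^j/j! ≈ 0.7251.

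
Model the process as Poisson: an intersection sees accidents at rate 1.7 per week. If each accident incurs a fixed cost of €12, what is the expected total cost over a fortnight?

E[N] = 1.7 × 2 = 3.4 (a fortnight = 2 weeks); E[cost] = 3.4 × €12 = €40.8.

€40.8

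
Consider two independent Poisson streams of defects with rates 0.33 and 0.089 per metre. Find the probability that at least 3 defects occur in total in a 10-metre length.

Independent Poisson processes superpose: combined rate λ = 0.33 + 0.089 = 0.419 per metre.
Over the interval, μ = 0.419 × 10 = 4.19 (a 10-metre length = 10 metres).
P(N ≥ 3) = 1 − P(N ≤ 2) ≈ 0.7884.

0.7884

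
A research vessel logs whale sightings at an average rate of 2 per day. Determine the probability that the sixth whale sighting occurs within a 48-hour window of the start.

0.2149

Over the interval, μ = 2 × 2 = 4 (a 48-hour window = 2 days).
The sixth arrival falls in the interval iff at least 6 events occur there: P(S_6 ≤ t) = P(N ≥ 6) = 1 − P(N ≤ 5) ≈ 0.2149.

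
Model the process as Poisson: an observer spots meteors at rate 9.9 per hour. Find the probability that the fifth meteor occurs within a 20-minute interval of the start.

0.2374

Over the interval, μ = 9.9 × 1/3 = 3.3 (a 20-minute interval = 1/3 hours).
The fifth arrival falls in the interval iff at least 5 events occur there: P(S_5 ≤ t) = P(N ≥ 5) = 1 − P(N ≤ 4) ≈ 0.2374.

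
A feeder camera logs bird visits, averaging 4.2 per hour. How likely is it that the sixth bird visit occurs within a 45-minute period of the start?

Over the interval, μ = 4.2 × 0.75 = 3.15 (a 45-minute period = 0.75 hours).
The sixth arrival falls in the interval iff at least 6 events occur there: P(S_6 ≤ t) = P(N ≥ 6) = 1 − P(N ≤ 5) ≈ 0.0998.

0.0998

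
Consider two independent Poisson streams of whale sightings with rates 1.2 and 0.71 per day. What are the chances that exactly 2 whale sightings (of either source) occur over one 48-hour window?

Independent Poisson processes superpose: combined rate λ = 1.2 + 0.71 = 1.91 per day.
Over the interval, μ = 1.91 × 2 = 3.82 (a 48-hour window = 2 days).
P(N = 2) = e^(−3.82) · 3.82^2/2! ≈ 0.1600.

0.1600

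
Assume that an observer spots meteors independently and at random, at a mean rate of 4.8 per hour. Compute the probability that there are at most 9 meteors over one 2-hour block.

0.5089

Over the interval, μ = 4.8 × 2 = 9.6 (a 2-hour block = 2 hours).
P(N ≤ 9) = Σ_{j=0}^{9} e^(−μ) μ^j/j! ≈ 0.5089.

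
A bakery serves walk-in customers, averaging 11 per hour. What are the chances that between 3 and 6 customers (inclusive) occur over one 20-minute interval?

Over the interval, μ = 11 × 1/3 ≈ 3.66667 (a 20-minute interval = 1/3 hours).
P(3 ≤ N ≤ 6) = Σ_{j=3}^{6} e^(−3.66667) · 3.66667^j/j! ≈ 0.6300.

0.6300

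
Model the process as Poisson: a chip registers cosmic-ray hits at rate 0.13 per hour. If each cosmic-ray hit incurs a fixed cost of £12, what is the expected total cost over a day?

£37.44

E[N] = 0.13 × 24 = 3.12 (a day = 24 hours); E[cost] = 3.12 × £12 = £37.44.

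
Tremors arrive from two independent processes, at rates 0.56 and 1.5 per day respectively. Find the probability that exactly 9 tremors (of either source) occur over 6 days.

Independent Poisson processes superpose: combined rate λ = 0.56 + 1.5 = 2.06 per day.
Over the interval, μ = 2.06 × 6 = 12.36 (6 days).
P(N = 9) = e^(−12.36) · 12.36^9/9! ≈ 0.0795.

0.0795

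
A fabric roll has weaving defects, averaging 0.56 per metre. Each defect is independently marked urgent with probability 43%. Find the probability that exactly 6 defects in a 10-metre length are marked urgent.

Thinning: the defects that are marked urgent themselves form a Poisson process with rate 0.43 × 0.56 = 0.2408 per metre.
Over the interval, μ = 0.2408 × 10 = 2.408 (a 10-metre length = 10 metres).
P(N = 6) = e^(−2.408) · 2.408^6/6! ≈ 0.0244.

0.0244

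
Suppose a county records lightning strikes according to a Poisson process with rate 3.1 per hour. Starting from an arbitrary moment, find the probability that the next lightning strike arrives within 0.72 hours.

Inter-arrival times are exponential with rate λ = 3.1 per hour.
P(T ≤ 0.72) = 1 − e^(−λt) = 1 − e^(−3.1 × 0.72) = 1 − e^(−2.232) ≈ 0.8927.

0.8927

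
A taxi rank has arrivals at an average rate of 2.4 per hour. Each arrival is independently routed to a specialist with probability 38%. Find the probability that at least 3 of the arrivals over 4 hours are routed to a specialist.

Thinning: the arrivals that are routed to a specialist themselves form a Poisson process with rate 0.38 × 2.4 = 0.912 per hour.
Over the interval, μ = 0.912 × 4 = 3.648 (4 hours).
P(N ≥ 3) = 1 − P(N ≤ 2) ≈ 0.7057.

0.7057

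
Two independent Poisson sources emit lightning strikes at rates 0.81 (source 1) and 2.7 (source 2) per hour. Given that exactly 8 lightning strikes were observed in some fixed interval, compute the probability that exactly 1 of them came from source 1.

Given the total, each event is independently from source 1 with probability p = λ_1/(λ_1+λ_2) = 0.81/3.51 ≈ 0.2308.
So K ~ Binomial(8, 0.81/3.51): P(K = 1) = C(8,1) · (0.81/3.51)^1 · (2.7/3.51)^7 ≈ 0.2942.

0.2942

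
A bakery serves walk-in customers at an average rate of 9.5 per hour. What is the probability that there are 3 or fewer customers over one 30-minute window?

0.3019

Over the interval, μ = 9.5 × 0.5 = 4.75 (a 30-minute window = 0.5 hours).
P(N ≤ 3) = Σ_{j=0}^{3} e^(−μ) μ^j/j! ≈ 0.3019.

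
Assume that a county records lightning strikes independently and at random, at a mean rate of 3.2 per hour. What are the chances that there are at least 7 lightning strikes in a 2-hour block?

0.4577

Over the interval, μ = 3.2 × 2 = 6.4 (a 2-hour block = 2 hours).
P(N ≥ 7) = 1 − P(N ≤ 6) = 1 − Σ_{j=0}^{6} e^(−μ) μ^j/j! ≈ 0.4577.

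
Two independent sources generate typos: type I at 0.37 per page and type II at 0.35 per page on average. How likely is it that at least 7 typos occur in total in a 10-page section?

Independent Poisson processes superpose: combined rate λ = 0.37 + 0.35 = 0.72 per page.
Over the interval, μ = 0.72 × 10 = 7.2 (a 10-page section = 10 pages).
P(N ≥ 7) = 1 − P(N ≤ 6) ≈ 0.5796.

0.5796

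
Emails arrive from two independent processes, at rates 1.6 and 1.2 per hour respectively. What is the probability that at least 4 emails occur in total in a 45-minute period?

0.1614

Independent Poisson processes superpose: combined rate λ = 1.6 + 1.2 = 2.8 per hour.
Over the interval, μ = 2.8 × 0.75 = 2.1 (a 45-minute period = 0.75 hours).
P(N ≥ 4) = 1 − P(N ≤ 3) ≈ 0.1614.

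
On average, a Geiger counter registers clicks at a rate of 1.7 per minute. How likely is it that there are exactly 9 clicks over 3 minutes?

Over the interval, μ = 1.7 × 3 = 5.1 (3 minutes).
P(N = 9) = e^(−μ) μ^9/9! = e^(−5.1) · 5.1^9/362880 ≈ 0.0392.

0.0392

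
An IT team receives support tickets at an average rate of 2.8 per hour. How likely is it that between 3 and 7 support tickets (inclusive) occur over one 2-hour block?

Over the interval, μ = 2.8 × 2 = 5.6 (a 2-hour block = 2 hours).
P(3 ≤ N ≤ 7) = Σ_{j=3}^{7} e^(−5.6) · 5.6^j/j! ≈ 0.7146.

0.7146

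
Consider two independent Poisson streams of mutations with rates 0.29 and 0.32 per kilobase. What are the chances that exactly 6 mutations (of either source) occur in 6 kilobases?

Independent Poisson processes superpose: combined rate λ = 0.29 + 0.32 = 0.61 per kilobase.
Over the interval, μ = 0.61 × 6 = 3.66 (6 kilobases).
P(N = 6) = e^(−3.66) · 3.66^6/6! ≈ 0.0859.

0.0859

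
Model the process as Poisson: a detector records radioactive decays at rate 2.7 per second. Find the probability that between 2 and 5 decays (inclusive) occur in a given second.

0.6946

With mean μ = 2.7 per second,
P(2 ≤ N ≤ 5) = Σ_{j=2}^{5} e^(−2.7) · 2.7^j/j! ≈ 0.6946.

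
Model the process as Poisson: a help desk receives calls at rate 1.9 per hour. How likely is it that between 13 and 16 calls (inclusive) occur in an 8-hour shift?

0.3934

Over the interval, μ = 1.9 × 8 = 15.2 (an 8-hour shift = 8 hours).
P(13 ≤ N ≤ 16) = Σ_{j=13}^{16} e^(−15.2) · 15.2^j/j! ≈ 0.3934.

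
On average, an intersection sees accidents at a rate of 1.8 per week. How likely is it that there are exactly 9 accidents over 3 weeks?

0.0486

Over the interval, μ = 1.8 × 3 = 5.4 (3 weeks).
P(N = 9) = e^(−μ) μ^9/9! = e^(−5.4) · 5.4^9/362880 ≈ 0.0486.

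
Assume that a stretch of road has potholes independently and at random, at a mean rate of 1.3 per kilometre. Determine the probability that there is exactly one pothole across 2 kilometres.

0.1931

Over the interval, μ = 1.3 × 2 = 2.6 (2 kilometres).
P(N = 1) = e^(−μ) μ^1/1! = e^(−2.6) · 2.6^1/1 ≈ 0.1931.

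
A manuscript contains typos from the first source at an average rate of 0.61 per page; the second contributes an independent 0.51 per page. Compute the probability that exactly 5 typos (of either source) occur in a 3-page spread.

0.1240

Independent Poisson processes superpose: combined rate λ = 0.61 + 0.51 = 1.12 per page.
Over the interval, μ = 1.12 × 3 = 3.36 (a 3-page spread = 3 pages).
P(N = 5) = e^(−3.36) · 3.36^5/5! ≈ 0.1240.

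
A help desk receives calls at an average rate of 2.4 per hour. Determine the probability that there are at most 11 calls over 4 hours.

Over the interval, μ = 2.4 × 4 = 9.6 (4 hours).
P(N ≤ 11) = Σ_{j=0}^{11} e^(−μ) μ^j/j! ≈ 0.7412.

0.7412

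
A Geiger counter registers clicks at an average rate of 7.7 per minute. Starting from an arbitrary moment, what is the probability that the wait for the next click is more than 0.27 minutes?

0.1251

The wait for the next event is exponential with rate λ = 7.7 per minute.
P(T > 0.27) = e^(−λt) = e^(−7.7 × 0.27) = e^(−2.079) ≈ 0.1251.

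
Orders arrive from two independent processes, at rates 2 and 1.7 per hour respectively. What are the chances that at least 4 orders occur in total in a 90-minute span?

Independent Poisson processes superpose: combined rate λ = 2 + 1.7 = 3.7 per hour.
Over the interval, μ = 3.7 × 1.5 = 5.55 (a 90-minute span = 1.5 hours).
P(N ≥ 4) = 1 − P(N ≤ 3) ≈ 0.8039.

0.8039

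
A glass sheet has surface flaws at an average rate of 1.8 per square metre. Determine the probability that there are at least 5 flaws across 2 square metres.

0.2936

Over the interval, μ = 1.8 × 2 = 3.6 (2 square metres).
P(N ≥ 5) = 1 − P(N ≤ 4) = 1 − Σ_{j=0}^{4} e^(−μ) μ^j/j! ≈ 0.2936.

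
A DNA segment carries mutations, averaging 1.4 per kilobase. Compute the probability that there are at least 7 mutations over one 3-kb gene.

Over the interval, μ = 1.4 × 3 = 4.2 (a 3-kb gene = 3 kilobases).
P(N ≥ 7) = 1 − P(N ≤ 6) = 1 − Σ_{j=0}^{6} e^(−μ) μ^j/j! ≈ 0.1325.

0.1325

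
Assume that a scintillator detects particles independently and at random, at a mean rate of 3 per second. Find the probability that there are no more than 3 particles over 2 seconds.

Over the interval, μ = 3 × 2 = 6 (2 seconds).
P(N ≤ 3) = Σ_{j=0}^{3} e^(−μ) μ^j/j! ≈ 0.1512.

0.1512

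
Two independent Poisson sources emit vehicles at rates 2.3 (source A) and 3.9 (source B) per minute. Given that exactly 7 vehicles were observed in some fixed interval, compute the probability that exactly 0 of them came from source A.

Given the total, each event is independently from source A with probability p = λ_A/(λ_A+λ_B) = 2.3/6.2 ≈ 0.3710.
So K ~ Binomial(7, 2.3/6.2): P(K = 0) = C(7,0) · (2.3/6.2)^0 · (3.9/6.2)^7 ≈ 0.0390.

0.0390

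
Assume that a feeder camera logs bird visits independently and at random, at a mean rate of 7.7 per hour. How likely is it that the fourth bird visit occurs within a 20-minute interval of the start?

0.2568

Over the interval, μ = 7.7 × 1/3 ≈ 2.56667 (a 20-minute interval = 1/3 hours).
The fourth arrival falls in the interval iff at least 4 events occur there: P(S_4 ≤ t) = P(N ≥ 4) = 1 − P(N ≤ 3) ≈ 0.2568.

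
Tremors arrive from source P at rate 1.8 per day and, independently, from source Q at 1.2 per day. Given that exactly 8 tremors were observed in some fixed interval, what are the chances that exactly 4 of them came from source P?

0.2322

Given the total, each event is independently from source P with probability p = λ_P/(λ_P+λ_Q) = 1.8/3 = 0.6000.
So K ~ Binomial(8, 1.8/3): P(K = 4) = C(8,4) · (1.8/3)^4 · (1.2/3)^4 ≈ 0.2322.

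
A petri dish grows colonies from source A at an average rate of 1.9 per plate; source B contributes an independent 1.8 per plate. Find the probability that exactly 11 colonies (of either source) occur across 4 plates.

Independent Poisson processes superpose: combined rate λ = 1.9 + 1.8 = 3.7 per plate.
Over the interval, μ = 3.7 × 4 = 14.8 (4 plates).
P(N = 11) = e^(−14.8) · 14.8^11/11! ≈ 0.0698.

0.0698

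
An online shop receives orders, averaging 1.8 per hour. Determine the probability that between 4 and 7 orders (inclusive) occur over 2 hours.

0.4540

Over the interval, μ = 1.8 × 2 = 3.6 (2 hours).
P(4 ≤ N ≤ 7) = Σ_{j=4}^{7} e^(−3.6) · 3.6^j/j! ≈ 0.4540.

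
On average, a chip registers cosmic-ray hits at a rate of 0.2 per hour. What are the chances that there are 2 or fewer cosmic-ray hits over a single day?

Over the interval, μ = 0.2 × 24 = 4.8 (a day = 24 hours).
P(N ≤ 2) = Σ_{j=0}^{2} e^(−μ) μ^j/j! ≈ 0.1425.

0.1425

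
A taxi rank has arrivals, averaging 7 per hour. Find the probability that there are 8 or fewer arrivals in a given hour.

0.7291

With mean μ = 7 per hour,
P(N ≤ 8) = Σ_{j=0}^{8} e^(−μ) μ^j/j! ≈ 0.7291.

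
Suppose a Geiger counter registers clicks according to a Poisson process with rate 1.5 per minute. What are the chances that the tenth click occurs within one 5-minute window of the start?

Over the interval, μ = 1.5 × 5 = 7.5 (a 5-minute window = 5 minutes).
The tenth arrival falls in the interval iff at least 10 events occur there: P(S_10 ≤ t) = P(N ≥ 10) = 1 − P(N ≤ 9) ≈ 0.2236.

0.2236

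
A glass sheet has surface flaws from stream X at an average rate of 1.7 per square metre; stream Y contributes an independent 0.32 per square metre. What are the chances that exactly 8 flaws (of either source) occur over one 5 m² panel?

Independent Poisson processes superpose: combined rate λ = 1.7 + 0.32 = 2.02 per square metre.
Over the interval, μ = 2.02 × 5 = 10.1 (a 5 m² panel = 5 square metres).
P(N = 8) = e^(−10.1) · 10.1^8/8! ≈ 0.1103.

0.1103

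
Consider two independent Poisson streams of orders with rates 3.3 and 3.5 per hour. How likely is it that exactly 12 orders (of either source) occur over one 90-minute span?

Independent Poisson processes superpose: combined rate λ = 3.3 + 3.5 = 6.8 per hour.
Over the interval, μ = 6.8 × 1.5 = 10.2 (a 90-minute span = 1.5 hours).
P(N = 12) = e^(−10.2) · 10.2^12/12! ≈ 0.0984.

0.0984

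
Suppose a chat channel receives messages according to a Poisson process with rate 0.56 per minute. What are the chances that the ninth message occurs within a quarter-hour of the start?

0.4631

Over the interval, μ = 0.56 × 15 = 8.4 (a quarter-hour = 15 minutes).
The ninth arrival falls in the interval iff at least 9 events occur there: P(S_9 ≤ t) = P(N ≥ 9) = 1 − P(N ≤ 8) ≈ 0.4631.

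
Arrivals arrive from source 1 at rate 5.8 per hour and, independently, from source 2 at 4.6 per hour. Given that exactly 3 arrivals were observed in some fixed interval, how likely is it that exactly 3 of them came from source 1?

Given the total, each event is independently from source 1 with probability p = λ_1/(λ_1+λ_2) = 5.8/10.4 ≈ 0.5577.
So K ~ Binomial(3, 5.8/10.4): P(K = 3) = C(3,3) · (5.8/10.4)^3 · (4.6/10.4)^0 ≈ 0.1735.

0.1735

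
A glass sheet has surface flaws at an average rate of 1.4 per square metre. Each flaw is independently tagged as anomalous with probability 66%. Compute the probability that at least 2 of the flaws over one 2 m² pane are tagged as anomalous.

0.5513

Thinning: the flaws that are tagged as anomalous themselves form a Poisson process with rate 0.66 × 1.4 = 0.924 per square metre.
Over the interval, μ = 0.924 × 2 = 1.848 (a 2 m² pane = 2 square metres).
P(N ≥ 2) = 1 − P(N ≤ 1) ≈ 0.5513.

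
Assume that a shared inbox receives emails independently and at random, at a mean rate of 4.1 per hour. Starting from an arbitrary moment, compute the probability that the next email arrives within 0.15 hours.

0.4594

Inter-arrival times are exponential with rate λ = 4.1 per hour.
P(T ≤ 0.15) = 1 − e^(−λt) = 1 − e^(−4.1 × 0.15) = 1 − e^(−0.615) ≈ 0.4594.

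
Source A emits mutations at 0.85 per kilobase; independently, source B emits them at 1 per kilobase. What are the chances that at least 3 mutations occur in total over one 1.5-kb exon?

Independent Poisson processes superpose: combined rate λ = 0.85 + 1 = 1.85 per kilobase.
Over the interval, μ = 1.85 × 1.5 = 2.775 (a 1.5-kb exon = 1.5 kilobases).
P(N ≥ 3) = 1 − P(N ≤ 2) ≈ 0.5246.

0.5246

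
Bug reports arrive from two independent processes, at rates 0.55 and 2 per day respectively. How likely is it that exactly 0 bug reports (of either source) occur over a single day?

0.0781

Independent Poisson processes superpose: combined rate λ = 0.55 + 2 = 2.55 per day.
So μ = 2.55.
P(N = 0) = e^(−2.55) · 2.55^0/0! ≈ 0.0781.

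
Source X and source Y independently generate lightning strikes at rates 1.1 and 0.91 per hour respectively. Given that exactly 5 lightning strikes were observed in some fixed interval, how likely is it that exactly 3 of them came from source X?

Given the total, each event is independently from source X with probability p = λ_X/(λ_X+λ_Y) = 1.1/2.01 ≈ 0.5473.
So K ~ Binomial(5, 1.1/2.01): P(K = 3) = C(5,3) · (1.1/2.01)^3 · (0.91/2.01)^2 ≈ 0.3360.

0.3360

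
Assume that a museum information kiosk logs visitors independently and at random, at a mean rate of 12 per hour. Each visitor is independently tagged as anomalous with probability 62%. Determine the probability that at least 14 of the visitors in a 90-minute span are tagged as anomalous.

0.2337

Thinning: the visitors that are tagged as anomalous themselves form a Poisson process with rate 0.62 × 12 = 7.44 per hour.
Over the interval, μ = 7.44 × 1.5 = 11.16 (a 90-minute span = 1.5 hours).
P(N ≥ 14) = 1 − P(N ≤ 13) ≈ 0.2337.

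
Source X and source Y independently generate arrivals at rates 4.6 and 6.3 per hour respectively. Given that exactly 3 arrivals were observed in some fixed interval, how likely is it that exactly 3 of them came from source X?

0.0752

Given the total, each event is independently from source X with probability p = λ_X/(λ_X+λ_Y) = 4.6/10.9 ≈ 0.4220.
So K ~ Binomial(3, 4.6/10.9): P(K = 3) = C(3,3) · (4.6/10.9)^3 · (6.3/10.9)^0 ≈ 0.0752.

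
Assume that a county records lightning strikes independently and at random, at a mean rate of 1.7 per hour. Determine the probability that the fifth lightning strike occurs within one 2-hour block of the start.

0.2558

Over the interval, μ = 1.7 × 2 = 3.4 (a 2-hour block = 2 hours).
The fifth arrival falls in the interval iff at least 5 events occur there: P(S_5 ≤ t) = P(N ≥ 5) = 1 − P(N ≤ 4) ≈ 0.2558.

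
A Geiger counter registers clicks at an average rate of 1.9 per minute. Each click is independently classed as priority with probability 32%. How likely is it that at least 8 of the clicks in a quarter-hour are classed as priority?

Thinning: the clicks that are classed as priority themselves form a Poisson process with rate 0.32 × 1.9 = 0.608 per minute.
Over the interval, μ = 0.608 × 15 = 9.12 (a quarter-hour = 15 minutes).
P(N ≥ 8) = 1 − P(N ≤ 7) ≈ 0.6900.

0.6900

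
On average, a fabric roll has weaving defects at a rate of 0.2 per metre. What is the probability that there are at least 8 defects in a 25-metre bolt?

Over the interval, μ = 0.2 × 25 = 5 (a 25-metre bolt = 25 metres).
P(N ≥ 8) = 1 − P(N ≤ 7) = 1 − Σ_{j=0}^{7} e^(−μ) μ^j/j! ≈ 0.1334.

0.1334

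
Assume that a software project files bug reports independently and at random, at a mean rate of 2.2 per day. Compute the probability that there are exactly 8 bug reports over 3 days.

0.1215

Over the interval, μ = 2.2 × 3 = 6.6 (3 days).
P(N = 8) = e^(−μ) μ^8/8! = e^(−6.6) · 6.6^8/40320 ≈ 0.1215.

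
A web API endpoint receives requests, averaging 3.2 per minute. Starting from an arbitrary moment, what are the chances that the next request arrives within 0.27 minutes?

0.5785

Inter-arrival times are exponential with rate λ = 3.2 per minute.
P(T ≤ 0.27) = 1 − e^(−λt) = 1 − e^(−3.2 × 0.27) = 1 − e^(−0.864) ≈ 0.5785.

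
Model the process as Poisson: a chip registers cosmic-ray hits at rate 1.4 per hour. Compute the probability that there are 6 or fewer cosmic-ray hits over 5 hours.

Over the interval, μ = 1.4 × 5 = 7 (5 hours).
P(N ≤ 6) = Σ_{j=0}^{6} e^(−μ) μ^j/j! ≈ 0.4497.

0.4497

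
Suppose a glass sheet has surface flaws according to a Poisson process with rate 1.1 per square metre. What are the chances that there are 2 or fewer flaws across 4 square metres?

Over the interval, μ = 1.1 × 4 = 4.4 (4 square metres).
P(N ≤ 2) = Σ_{j=0}^{2} e^(−μ) μ^j/j! ≈ 0.1851.

0.1851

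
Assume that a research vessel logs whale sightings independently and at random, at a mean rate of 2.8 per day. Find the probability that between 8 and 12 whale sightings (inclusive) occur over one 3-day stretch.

0.5163

Over the interval, μ = 2.8 × 3 = 8.4 (a 3-day stretch = 3 days).
P(8 ≤ N ≤ 12) = Σ_{j=8}^{12} e^(−8.4) · 8.4^j/j! ≈ 0.5163.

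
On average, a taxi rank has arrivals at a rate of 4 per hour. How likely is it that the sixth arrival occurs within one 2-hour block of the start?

Over the interval, μ = 4 × 2 = 8 (a 2-hour block = 2 hours).
The sixth arrival falls in the interval iff at least 6 events occur there: P(S_6 ≤ t) = P(N ≥ 6) = 1 − P(N ≤ 5) ≈ 0.8088.

0.8088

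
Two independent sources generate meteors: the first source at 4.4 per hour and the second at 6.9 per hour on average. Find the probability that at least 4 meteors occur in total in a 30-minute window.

0.8147

Independent Poisson processes superpose: combined rate λ = 4.4 + 6.9 = 11.3 per hour.
Over the interval, μ = 11.3 × 0.5 = 5.65 (a 30-minute window = 0.5 hours).
P(N ≥ 4) = 1 − P(N ≤ 3) ≈ 0.8147.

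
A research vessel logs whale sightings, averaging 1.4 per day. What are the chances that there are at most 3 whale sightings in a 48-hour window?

Over the interval, μ = 1.4 × 2 = 2.8 (a 48-hour window = 2 days).
P(N ≤ 3) = Σ_{j=0}^{3} e^(−μ) μ^j/j! ≈ 0.6919.

0.6919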